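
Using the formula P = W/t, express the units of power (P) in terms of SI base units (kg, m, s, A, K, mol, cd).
Units of each symbol in P = W/t:
  W (work): kg·m²/s²
  t (time): s  → in the denominator, contributes 1/s

Multiplying the contributions: [kg·m²/s²] · [1/s]
Adding exponents of each base unit: kg: 1, m: 2, s: -3
SI base units of power: kg·m²/s³

Answer: kg·m²/s³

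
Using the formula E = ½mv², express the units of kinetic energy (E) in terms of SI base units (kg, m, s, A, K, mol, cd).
Units of each symbol in E = ½mv²:
  m (mass): kg
  v (speed): m/s  → to the power 2, contributes m²/s²
  The factor ½ is dimensionless.

Multiplying the contributions: [kg] · [m²/s²]
Adding exponents of each base unit: kg: 1, m: 2, s: -2
SI base units of kinetic energy: kg·m²/s²

Answer: kg·m²/s²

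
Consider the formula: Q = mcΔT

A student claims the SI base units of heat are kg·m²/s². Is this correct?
Units of each symbol in Q = mcΔT:
  m (mass): kg
  c (specific heat capacity, in J/(kg·K)): m²/(s²·K)
  ΔT (temperature change): K

Multiplying the contributions: [kg] · [m²/(s²·K)] · [K]
Adding exponents of each base unit: kg: 1, m: 2, s: -2
SI base units of heat: kg·m²/s²

The claimed units kg·m²/s² match the derived units, so the claim is correct.

Answer: Yes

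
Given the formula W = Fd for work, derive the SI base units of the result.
Units of each symbol in W = Fd:
  F (force): kg·m/s²
  d (displacement): m

Multiplying the contributions: [kg·m/s²] · [m]
Adding exponents of each base unit: kg: 1, m: 2, s: -2
SI base units of work: kg·m²/s²

Answer: kg·m²/s²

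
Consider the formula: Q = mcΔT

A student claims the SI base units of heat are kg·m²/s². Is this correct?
Units of each symbol in Q = mcΔT:
  m (mass): kg
  c (specific heat capacity, in J/(kg·K)): m²/(s²·K)
  ΔT (temperature change): K

Multiplying the contributions: [kg] · [m²/(s²·K)] · [K]
Adding exponents of each base unit: kg: 1, m: 2, s: -2
SI base units of heat: kg·m²/s²

The claimed units kg·m²/s² match the derived units, so the claim is correct.

Answer: Yes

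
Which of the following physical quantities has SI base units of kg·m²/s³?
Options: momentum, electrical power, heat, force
Checking the SI base units of each option:
  momentum (p = mv): kg·m/s  ✗
  electrical power (P = IV): kg·m²/s³  ✓ matches
  heat (Q = mcΔT): kg·m²/s²  ✗
  force (F = ma): kg·m/s²  ✗

Only electrical power has units kg·m²/s³.

Answer: electrical power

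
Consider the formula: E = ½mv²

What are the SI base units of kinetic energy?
Units of each symbol in E = ½mv²:
  m (mass): kg
  v (speed): m/s  → to the power 2, contributes m²/s²
  The factor ½ is dimensionless.

Multiplying the contributions: [kg] · [m²/s²]
Adding exponents of each base unit: kg: 1, m: 2, s: -2
SI base units of kinetic energy: kg·m²/s²

Answer: kg·m²/s²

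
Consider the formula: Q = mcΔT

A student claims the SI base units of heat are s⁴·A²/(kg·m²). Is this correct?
Units of each symbol in Q = mcΔT:
  m (mass): kg
  c (specific heat capacity, in J/(kg·K)): m²/(s²·K)
  ΔT (temperature change): K

Multiplying the contributions: [kg] · [m²/(s²·K)] · [K]
Adding exponents of each base unit: kg: 1, m: 2, s: -2
SI base units of heat: kg·m²/s²

The claimed units s⁴·A²/(kg·m²) (exponents kg: -1, m: -2, s: 4, A: 2) do not match the derived units kg·m²/s² (exponents kg: 1, m: 2, s: -2), so the claim is incorrect.

Answer: No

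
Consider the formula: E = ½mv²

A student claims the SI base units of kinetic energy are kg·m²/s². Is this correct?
Units of each symbol in E = ½mv²:
  m (mass): kg
  v (speed): m/s  → to the power 2, contributes m²/s²
  The factor ½ is dimensionless.

Multiplying the contributions: [kg] · [m²/s²]
Adding exponents of each base unit: kg: 1, m: 2, s: -2
SI base units of kinetic energy: kg·m²/s²

The claimed units kg·m²/s² match the derived units, so the claim is correct.

Answer: Yes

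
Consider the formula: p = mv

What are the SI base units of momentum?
Units of each symbol in p = mv:
  m (mass): kg
  v (velocity): m/s

Multiplying the contributions: [kg] · [m/s]
Adding exponents of each base unit: kg: 1, m: 1, s: -1
SI base units of momentum: kg·m/s

Answer: kg·m/s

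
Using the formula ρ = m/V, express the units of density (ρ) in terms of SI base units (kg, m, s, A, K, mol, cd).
Units of each symbol in ρ = m/V:
  m (mass): kg
  V (volume): m³  → in the denominator, contributes 1/m³

Multiplying the contributions: [kg] · [1/m³]
Adding exponents of each base unit: kg: 1, m: -3
SI base units of density: kg/m³

Answer: kg/m³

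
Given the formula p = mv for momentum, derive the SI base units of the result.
Units of each symbol in p = mv:
  m (mass): kg
  v (velocity): m/s

Multiplying the contributions: [kg] · [m/s]
Adding exponents of each base unit: kg: 1, m: 1, s: -1
SI base units of momentum: kg·m/s

Answer: kg·m/s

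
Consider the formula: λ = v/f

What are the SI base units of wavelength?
Units of each symbol in λ = v/f:
  v (wave speed): m/s
  f (frequency): 1/s  → in the denominator, contributes s

Multiplying the contributions: [m/s] · [s]
Adding exponents of each base unit: m: 1
SI base units of wavelength: m

Answer: m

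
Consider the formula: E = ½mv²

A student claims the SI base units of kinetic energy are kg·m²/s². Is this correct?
Units of each symbol in E = ½mv²:
  m (mass): kg
  v (speed): m/s  → to the power 2, contributes m²/s²
  The factor ½ is dimensionless.

Multiplying the contributions: [kg] · [m²/s²]
Adding exponents of each base unit: kg: 1, m: 2, s: -2
SI base units of kinetic energy: kg·m²/s²

The claimed units kg·m²/s² match the derived units, so the claim is correct.

Answer: Yes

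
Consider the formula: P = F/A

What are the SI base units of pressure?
Units of each symbol in P = F/A:
  F (force): kg·m/s²
  A (area): m²  → in the denominator, contributes 1/m²

Multiplying the contributions: [kg·m/s²] · [1/m²]
Adding exponents of each base unit: kg: 1, m: -1, s: -2
SI base units of pressure: kg/(m·s²)

Answer: kg/(m·s²)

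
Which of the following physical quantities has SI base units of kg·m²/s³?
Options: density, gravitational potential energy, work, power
Checking the SI base units of each option:
  density (ρ = m/V): kg/m³  ✗
  gravitational potential energy (U = -GMm/r): kg·m²/s²  ✗
  work (W = Fd): kg·m²/s²  ✗
  power (P = W/t): kg·m²/s³  ✓ matches

Only power has units kg·m²/s³.

Answer: power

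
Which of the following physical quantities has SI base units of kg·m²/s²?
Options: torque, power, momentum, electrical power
Checking the SI base units of each option:
  torque (τ = Fr): kg·m²/s²  ✓ matches
  power (P = W/t): kg·m²/s³  ✗
  momentum (p = mv): kg·m/s  ✗
  electrical power (P = IV): kg·m²/s³  ✗

Only torque has units kg·m²/s².

Answer: torque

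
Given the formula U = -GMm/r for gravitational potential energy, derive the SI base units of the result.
Units of each symbol in U = -GMm/r:
  G (gravitational constant): m³/(kg·s²)
  M (mass): kg
  m (mass): kg
  r (distance): m  → in the denominator, contributes 1/m
  The minus sign does not affect the units.

Multiplying the contributions: [m³/(kg·s²)] · [kg] · [kg] · [1/m]
Adding exponents of each base unit: kg: 1, m: 2, s: -2
SI base units of gravitational potential energy: kg·m²/s²

Answer: kg·m²/s²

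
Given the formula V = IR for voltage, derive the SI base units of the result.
Units of each symbol in V = IR:
  I (current): A
  R (resistance, in ohms): kg·m²/(s³·A²)

Multiplying the contributions: [A] · [kg·m²/(s³·A²)]
Adding exponents of each base unit: kg: 1, m: 2, s: -3, A: -1
SI base units of voltage: kg·m²/(s³·A)

Answer: kg·m²/(s³·A)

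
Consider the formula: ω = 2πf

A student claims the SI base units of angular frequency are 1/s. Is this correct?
Units of each symbol in ω = 2πf:
  f (frequency): 1/s
  The factor 2π is dimensionless.

Multiplying the contributions: [1/s]
Adding exponents of each base unit: s: -1
SI base units of angular frequency: 1/s

The claimed units 1/s match the derived units, so the claim is correct.

Answer: Yes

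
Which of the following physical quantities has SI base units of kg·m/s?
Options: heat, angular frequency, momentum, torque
Checking the SI base units of each option:
  heat (Q = mcΔT): kg·m²/s²  ✗
  angular frequency (ω = 2πf): 1/s  ✗
  momentum (p = mv): kg·m/s  ✓ matches
  torque (τ = Fr): kg·m²/s²  ✗

Only momentum has units kg·m/s.

Answer: momentum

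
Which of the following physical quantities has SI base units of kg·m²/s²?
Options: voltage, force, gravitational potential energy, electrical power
Checking the SI base units of each option:
  voltage (V = IR): kg·m²/(s³·A)  ✗
  force (F = ma): kg·m/s²  ✗
  gravitational potential energy (U = -GMm/r): kg·m²/s²  ✓ matches
  electrical power (P = IV): kg·m²/s³  ✗

Only gravitational potential energy has units kg·m²/s².

Answer: gravitational potential energy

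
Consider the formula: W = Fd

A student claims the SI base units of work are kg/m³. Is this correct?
Units of each symbol in W = Fd:
  F (force): kg·m/s²
  d (displacement): m

Multiplying the contributions: [kg·m/s²] · [m]
Adding exponents of each base unit: kg: 1, m: 2, s: -2
SI base units of work: kg·m²/s²

The claimed units kg/m³ (exponents kg: 1, m: -3) do not match the derived units kg·m²/s² (exponents kg: 1, m: 2, s: -2), so the claim is incorrect.

Answer: No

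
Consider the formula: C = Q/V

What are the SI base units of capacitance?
Units of each symbol in C = Q/V:
  Q (charge, in coulombs): s·A
  V (voltage, in volts): kg·m²/(s³·A)  → in the denominator, contributes s³·A/(kg·m²)

Multiplying the contributions: [s·A] · [s³·A/(kg·m²)]
Adding exponents of each base unit: kg: -1, m: -2, s: 4, A: 2
SI base units of capacitance: s⁴·A²/(kg·m²)

Answer: s⁴·A²/(kg·m²)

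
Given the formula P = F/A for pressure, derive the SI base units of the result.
Units of each symbol in P = F/A:
  F (force): kg·m/s²
  A (area): m²  → in the denominator, contributes 1/m²

Multiplying the contributions: [kg·m/s²] · [1/m²]
Adding exponents of each base unit: kg: 1, m: -1, s: -2
SI base units of pressure: kg/(m·s²)

Answer: kg/(m·s²)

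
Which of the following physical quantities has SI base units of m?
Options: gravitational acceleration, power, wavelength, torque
Checking the SI base units of each option:
  gravitational acceleration (g = GM/r²): m/s²  ✗
  power (P = W/t): kg·m²/s³  ✗
  wavelength (λ = v/f): m  ✓ matches
  torque (τ = Fr): kg·m²/s²  ✗

Only wavelength has units m.

Answer: wavelength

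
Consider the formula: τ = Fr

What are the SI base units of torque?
Units of each symbol in τ = Fr:
  F (force): kg·m/s²
  r (lever arm): m

Multiplying the contributions: [kg·m/s²] · [m]
Adding exponents of each base unit: kg: 1, m: 2, s: -2
SI base units of torque: kg·m²/s²

Answer: kg·m²/s²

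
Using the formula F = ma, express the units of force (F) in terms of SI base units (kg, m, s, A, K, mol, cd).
Units of each symbol in F = ma:
  m (mass): kg
  a (acceleration): m/s²

Multiplying the contributions: [kg] · [m/s²]
Adding exponents of each base unit: kg: 1, m: 1, s: -2
SI base units of force: kg·m/s²

Answer: kg·m/s²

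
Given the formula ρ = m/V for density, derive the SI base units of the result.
Units of each symbol in ρ = m/V:
  m (mass): kg
  V (volume): m³  → in the denominator, contributes 1/m³

Multiplying the contributions: [kg] · [1/m³]
Adding exponents of each base unit: kg: 1, m: -3
SI base units of density: kg/m³

Answer: kg/m³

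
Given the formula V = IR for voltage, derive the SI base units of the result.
Units of each symbol in V = IR:
  I (current): A
  R (resistance, in ohms): kg·m²/(s³·A²)

Multiplying the contributions: [A] · [kg·m²/(s³·A²)]
Adding exponents of each base unit: kg: 1, m: 2, s: -3, A: -1
SI base units of voltage: kg·m²/(s³·A)

Answer: kg·m²/(s³·A)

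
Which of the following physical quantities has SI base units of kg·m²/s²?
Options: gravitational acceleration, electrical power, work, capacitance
Checking the SI base units of each option:
  gravitational acceleration (g = GM/r²): m/s²  ✗
  electrical power (P = IV): kg·m²/s³  ✗
  work (W = Fd): kg·m²/s²  ✓ matches
  capacitance (C = Q/V): s⁴·A²/(kg·m²)  ✗

Only work has units kg·m²/s².

Answer: work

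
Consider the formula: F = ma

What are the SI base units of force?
Units of each symbol in F = ma:
  m (mass): kg
  a (acceleration): m/s²

Multiplying the contributions: [kg] · [m/s²]
Adding exponents of each base unit: kg: 1, m: 1, s: -2
SI base units of force: kg·m/s²

Answer: kg·m/s²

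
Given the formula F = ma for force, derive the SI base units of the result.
Units of each symbol in F = ma:
  m (mass): kg
  a (acceleration): m/s²

Multiplying the contributions: [kg] · [m/s²]
Adding exponents of each base unit: kg: 1, m: 1, s: -2
SI base units of force: kg·m/s²

Answer: kg·m/s²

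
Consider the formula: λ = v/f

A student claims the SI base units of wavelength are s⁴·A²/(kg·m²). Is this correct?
Units of each symbol in λ = v/f:
  v (wave speed): m/s
  f (frequency): 1/s  → in the denominator, contributes s

Multiplying the contributions: [m/s] · [s]
Adding exponents of each base unit: m: 1
SI base units of wavelength: m

The claimed units s⁴·A²/(kg·m²) (exponents kg: -1, m: -2, s: 4, A: 2) do not match the derived units m (exponents m: 1), so the claim is incorrect.

Answer: No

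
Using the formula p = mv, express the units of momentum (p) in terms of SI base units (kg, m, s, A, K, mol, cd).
Units of each symbol in p = mv:
  m (mass): kg
  v (velocity): m/s

Multiplying the contributions: [kg] · [m/s]
Adding exponents of each base unit: kg: 1, m: 1, s: -1
SI base units of momentum: kg·m/s

Answer: kg·m/s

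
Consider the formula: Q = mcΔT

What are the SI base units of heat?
Units of each symbol in Q = mcΔT:
  m (mass): kg
  c (specific heat capacity, in J/(kg·K)): m²/(s²·K)
  ΔT (temperature change): K

Multiplying the contributions: [kg] · [m²/(s²·K)] · [K]
Adding exponents of each base unit: kg: 1, m: 2, s: -2
SI base units of heat: kg·m²/s²

Answer: kg·m²/s²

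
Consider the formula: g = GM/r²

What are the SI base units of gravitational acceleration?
Units of each symbol in g = GM/r²:
  G (gravitational constant): m³/(kg·s²)
  M (mass): kg
  r (distance): m  → to the power 2 in the denominator, contributes 1/m²

Multiplying the contributions: [m³/(kg·s²)] · [kg] · [1/m²]
Adding exponents of each base unit: m: 1, s: -2
SI base units of gravitational acceleration: m/s²

Answer: m/s²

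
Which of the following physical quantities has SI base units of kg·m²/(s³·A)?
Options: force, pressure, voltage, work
Checking the SI base units of each option:
  force (F = ma): kg·m/s²  ✗
  pressure (P = F/A): kg/(m·s²)  ✗
  voltage (V = IR): kg·m²/(s³·A)  ✓ matches
  work (W = Fd): kg·m²/s²  ✗

Only voltage has units kg·m²/(s³·A).

Answer: voltage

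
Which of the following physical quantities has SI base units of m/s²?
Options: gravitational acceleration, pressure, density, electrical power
Checking the SI base units of each option:
  gravitational acceleration (g = GM/r²): m/s²  ✓ matches
  pressure (P = F/A): kg/(m·s²)  ✗
  density (ρ = m/V): kg/m³  ✗
  electrical power (P = IV): kg·m²/s³  ✗

Only gravitational acceleration has units m/s².

Answer: gravitational acceleration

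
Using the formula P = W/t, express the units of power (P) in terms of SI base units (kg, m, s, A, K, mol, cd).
Units of each symbol in P = W/t:
  W (work): kg·m²/s²
  t (time): s  → in the denominator, contributes 1/s

Multiplying the contributions: [kg·m²/s²] · [1/s]
Adding exponents of each base unit: kg: 1, m: 2, s: -3
SI base units of power: kg·m²/s³

Answer: kg·m²/s³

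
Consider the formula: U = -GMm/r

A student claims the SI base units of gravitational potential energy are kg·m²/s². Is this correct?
Units of each symbol in U = -GMm/r:
  G (gravitational constant): m³/(kg·s²)
  M (mass): kg
  m (mass): kg
  r (distance): m  → in the denominator, contributes 1/m
  The minus sign does not affect the units.

Multiplying the contributions: [m³/(kg·s²)] · [kg] · [kg] · [1/m]
Adding exponents of each base unit: kg: 1, m: 2, s: -2
SI base units of gravitational potential energy: kg·m²/s²

The claimed units kg·m²/s² match the derived units, so the claim is correct.

Answer: Yes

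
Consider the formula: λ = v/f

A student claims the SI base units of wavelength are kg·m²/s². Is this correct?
Units of each symbol in λ = v/f:
  v (wave speed): m/s
  f (frequency): 1/s  → in the denominator, contributes s

Multiplying the contributions: [m/s] · [s]
Adding exponents of each base unit: m: 1
SI base units of wavelength: m

The claimed units kg·m²/s² (exponents kg: 1, m: 2, s: -2) do not match the derived units m (exponents m: 1), so the claim is incorrect.

Answer: No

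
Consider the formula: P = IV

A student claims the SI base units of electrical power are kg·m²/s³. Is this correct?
Units of each symbol in P = IV:
  I (current): A
  V (voltage, in volts): kg·m²/(s³·A)

Multiplying the contributions: [A] · [kg·m²/(s³·A)]
Adding exponents of each base unit: kg: 1, m: 2, s: -3
SI base units of electrical power: kg·m²/s³

The claimed units kg·m²/s³ match the derived units, so the claim is correct.

Answer: Yes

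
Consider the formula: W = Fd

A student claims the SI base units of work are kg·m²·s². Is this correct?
Units of each symbol in W = Fd:
  F (force): kg·m/s²
  d (displacement): m

Multiplying the contributions: [kg·m/s²] · [m]
Adding exponents of each base unit: kg: 1, m: 2, s: -2
SI base units of work: kg·m²/s²

The claimed units kg·m²·s² (exponents kg: 1, m: 2, s: 2) do not match the derived units kg·m²/s² (exponents kg: 1, m: 2, s: -2), so the claim is incorrect.

Answer: No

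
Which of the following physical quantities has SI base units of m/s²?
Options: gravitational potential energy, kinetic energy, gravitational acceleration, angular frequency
Checking the SI base units of each option:
  gravitational potential energy (U = -GMm/r): kg·m²/s²  ✗
  kinetic energy (E = ½mv²): kg·m²/s²  ✗
  gravitational acceleration (g = GM/r²): m/s²  ✓ matches
  angular frequency (ω = 2πf): 1/s  ✗

Only gravitational acceleration has units m/s².

Answer: gravitational acceleration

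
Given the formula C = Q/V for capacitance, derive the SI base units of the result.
Units of each symbol in C = Q/V:
  Q (charge, in coulombs): s·A
  V (voltage, in volts): kg·m²/(s³·A)  → in the denominator, contributes s³·A/(kg·m²)

Multiplying the contributions: [s·A] · [s³·A/(kg·m²)]
Adding exponents of each base unit: kg: -1, m: -2, s: 4, A: 2
SI base units of capacitance: s⁴·A²/(kg·m²)

Answer: s⁴·A²/(kg·m²)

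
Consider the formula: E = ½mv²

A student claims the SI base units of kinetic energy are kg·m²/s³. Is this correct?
Units of each symbol in E = ½mv²:
  m (mass): kg
  v (speed): m/s  → to the power 2, contributes m²/s²
  The factor ½ is dimensionless.

Multiplying the contributions: [kg] · [m²/s²]
Adding exponents of each base unit: kg: 1, m: 2, s: -2
SI base units of kinetic energy: kg·m²/s²

The claimed units kg·m²/s³ (exponents kg: 1, m: 2, s: -3) do not match the derived units kg·m²/s² (exponents kg: 1, m: 2, s: -2), so the claim is incorrect.

Answer: No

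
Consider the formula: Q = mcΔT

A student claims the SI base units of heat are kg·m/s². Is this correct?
Units of each symbol in Q = mcΔT:
  m (mass): kg
  c (specific heat capacity, in J/(kg·K)): m²/(s²·K)
  ΔT (temperature change): K

Multiplying the contributions: [kg] · [m²/(s²·K)] · [K]
Adding exponents of each base unit: kg: 1, m: 2, s: -2
SI base units of heat: kg·m²/s²

The claimed units kg·m/s² (exponents kg: 1, m: 1, s: -2) do not match the derived units kg·m²/s² (exponents kg: 1, m: 2, s: -2), so the claim is incorrect.

Answer: No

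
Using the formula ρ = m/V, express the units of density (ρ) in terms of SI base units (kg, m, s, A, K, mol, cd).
Units of each symbol in ρ = m/V:
  m (mass): kg
  V (volume): m³  → in the denominator, contributes 1/m³

Multiplying the contributions: [kg] · [1/m³]
Adding exponents of each base unit: kg: 1, m: -3
SI base units of density: kg/m³

Answer: kg/m³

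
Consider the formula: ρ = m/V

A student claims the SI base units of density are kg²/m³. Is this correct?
Units of each symbol in ρ = m/V:
  m (mass): kg
  V (volume): m³  → in the denominator, contributes 1/m³

Multiplying the contributions: [kg] · [1/m³]
Adding exponents of each base unit: kg: 1, m: -3
SI base units of density: kg/m³

The claimed units kg²/m³ (exponents kg: 2, m: -3) do not match the derived units kg/m³ (exponents kg: 1, m: -3), so the claim is incorrect.

Answer: No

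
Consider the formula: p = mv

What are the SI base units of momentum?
Units of each symbol in p = mv:
  m (mass): kg
  v (velocity): m/s

Multiplying the contributions: [kg] · [m/s]
Adding exponents of each base unit: kg: 1, m: 1, s: -1
SI base units of momentum: kg·m/s

Answer: kg·m/s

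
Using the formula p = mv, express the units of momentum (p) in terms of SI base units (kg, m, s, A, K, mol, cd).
Units of each symbol in p = mv:
  m (mass): kg
  v (velocity): m/s

Multiplying the contributions: [kg] · [m/s]
Adding exponents of each base unit: kg: 1, m: 1, s: -1
SI base units of momentum: kg·m/s

Answer: kg·m/s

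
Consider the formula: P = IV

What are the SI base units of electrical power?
Units of each symbol in P = IV:
  I (current): A
  V (voltage, in volts): kg·m²/(s³·A)

Multiplying the contributions: [A] · [kg·m²/(s³·A)]
Adding exponents of each base unit: kg: 1, m: 2, s: -3
SI base units of electrical power: kg·m²/s³

Answer: kg·m²/s³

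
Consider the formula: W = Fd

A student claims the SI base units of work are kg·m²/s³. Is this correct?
Units of each symbol in W = Fd:
  F (force): kg·m/s²
  d (displacement): m

Multiplying the contributions: [kg·m/s²] · [m]
Adding exponents of each base unit: kg: 1, m: 2, s: -2
SI base units of work: kg·m²/s²

The claimed units kg·m²/s³ (exponents kg: 1, m: 2, s: -3) do not match the derived units kg·m²/s² (exponents kg: 1, m: 2, s: -2), so the claim is incorrect.

Answer: No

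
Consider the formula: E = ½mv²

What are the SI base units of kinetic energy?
Units of each symbol in E = ½mv²:
  m (mass): kg
  v (speed): m/s  → to the power 2, contributes m²/s²
  The factor ½ is dimensionless.

Multiplying the contributions: [kg] · [m²/s²]
Adding exponents of each base unit: kg: 1, m: 2, s: -2
SI base units of kinetic energy: kg·m²/s²

Answer: kg·m²/s²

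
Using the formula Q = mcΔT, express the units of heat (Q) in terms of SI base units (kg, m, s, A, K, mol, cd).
Units of each symbol in Q = mcΔT:
  m (mass): kg
  c (specific heat capacity, in J/(kg·K)): m²/(s²·K)
  ΔT (temperature change): K

Multiplying the contributions: [kg] · [m²/(s²·K)] · [K]
Adding exponents of each base unit: kg: 1, m: 2, s: -2
SI base units of heat: kg·m²/s²

Answer: kg·m²/s²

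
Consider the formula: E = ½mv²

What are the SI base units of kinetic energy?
Units of each symbol in E = ½mv²:
  m (mass): kg
  v (speed): m/s  → to the power 2, contributes m²/s²
  The factor ½ is dimensionless.

Multiplying the contributions: [kg] · [m²/s²]
Adding exponents of each base unit: kg: 1, m: 2, s: -2
SI base units of kinetic energy: kg·m²/s²

Answer: kg·m²/s²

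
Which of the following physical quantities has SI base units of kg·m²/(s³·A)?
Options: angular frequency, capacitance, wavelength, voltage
Checking the SI base units of each option:
  angular frequency (ω = 2πf): 1/s  ✗
  capacitance (C = Q/V): s⁴·A²/(kg·m²)  ✗
  wavelength (λ = v/f): m  ✗
  voltage (V = IR): kg·m²/(s³·A)  ✓ matches

Only voltage has units kg·m²/(s³·A).

Answer: voltage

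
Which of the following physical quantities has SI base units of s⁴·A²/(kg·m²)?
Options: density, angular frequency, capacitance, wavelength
Checking the SI base units of each option:
  density (ρ = m/V): kg/m³  ✗
  angular frequency (ω = 2πf): 1/s  ✗
  capacitance (C = Q/V): s⁴·A²/(kg·m²)  ✓ matches
  wavelength (λ = v/f): m  ✗

Only capacitance has units s⁴·A²/(kg·m²).

Answer: capacitance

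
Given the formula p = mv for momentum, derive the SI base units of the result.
Units of each symbol in p = mv:
  m (mass): kg
  v (velocity): m/s

Multiplying the contributions: [kg] · [m/s]
Adding exponents of each base unit: kg: 1, m: 1, s: -1
SI base units of momentum: kg·m/s

Answer: kg·m/s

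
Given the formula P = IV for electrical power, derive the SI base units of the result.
Units of each symbol in P = IV:
  I (current): A
  V (voltage, in volts): kg·m²/(s³·A)

Multiplying the contributions: [A] · [kg·m²/(s³·A)]
Adding exponents of each base unit: kg: 1, m: 2, s: -3
SI base units of electrical power: kg·m²/s³

Answer: kg·m²/s³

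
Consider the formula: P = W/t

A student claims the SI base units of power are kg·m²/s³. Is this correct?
Units of each symbol in P = W/t:
  W (work): kg·m²/s²
  t (time): s  → in the denominator, contributes 1/s

Multiplying the contributions: [kg·m²/s²] · [1/s]
Adding exponents of each base unit: kg: 1, m: 2, s: -3
SI base units of power: kg·m²/s³

The claimed units kg·m²/s³ match the derived units, so the claim is correct.

Answer: Yes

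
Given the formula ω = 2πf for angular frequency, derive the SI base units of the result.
Units of each symbol in ω = 2πf:
  f (frequency): 1/s
  The factor 2π is dimensionless.

Multiplying the contributions: [1/s]
Adding exponents of each base unit: s: -1
SI base units of angular frequency: 1/s

Answer: 1/s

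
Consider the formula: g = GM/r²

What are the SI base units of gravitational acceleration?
Units of each symbol in g = GM/r²:
  G (gravitational constant): m³/(kg·s²)
  M (mass): kg
  r (distance): m  → to the power 2 in the denominator, contributes 1/m²

Multiplying the contributions: [m³/(kg·s²)] · [kg] · [1/m²]
Adding exponents of each base unit: m: 1, s: -2
SI base units of gravitational acceleration: m/s²

Answer: m/s²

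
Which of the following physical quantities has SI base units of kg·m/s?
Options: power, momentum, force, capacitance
Checking the SI base units of each option:
  power (P = W/t): kg·m²/s³  ✗
  momentum (p = mv): kg·m/s  ✓ matches
  force (F = ma): kg·m/s²  ✗
  capacitance (C = Q/V): s⁴·A²/(kg·m²)  ✗

Only momentum has units kg·m/s.

Answer: momentum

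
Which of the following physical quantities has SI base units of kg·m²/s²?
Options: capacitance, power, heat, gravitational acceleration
Checking the SI base units of each option:
  capacitance (C = Q/V): s⁴·A²/(kg·m²)  ✗
  power (P = W/t): kg·m²/s³  ✗
  heat (Q = mcΔT): kg·m²/s²  ✓ matches
  gravitational acceleration (g = GM/r²): m/s²  ✗

Only heat has units kg·m²/s².

Answer: heat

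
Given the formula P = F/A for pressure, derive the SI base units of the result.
Units of each symbol in P = F/A:
  F (force): kg·m/s²
  A (area): m²  → in the denominator, contributes 1/m²

Multiplying the contributions: [kg·m/s²] · [1/m²]
Adding exponents of each base unit: kg: 1, m: -1, s: -2
SI base units of pressure: kg/(m·s²)

Answer: kg/(m·s²)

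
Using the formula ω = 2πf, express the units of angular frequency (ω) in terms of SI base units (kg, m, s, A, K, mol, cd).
Units of each symbol in ω = 2πf:
  f (frequency): 1/s
  The factor 2π is dimensionless.

Multiplying the contributions: [1/s]
Adding exponents of each base unit: s: -1
SI base units of angular frequency: 1/s

Answer: 1/s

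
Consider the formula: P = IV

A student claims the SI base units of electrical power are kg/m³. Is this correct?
Units of each symbol in P = IV:
  I (current): A
  V (voltage, in volts): kg·m²/(s³·A)

Multiplying the contributions: [A] · [kg·m²/(s³·A)]
Adding exponents of each base unit: kg: 1, m: 2, s: -3
SI base units of electrical power: kg·m²/s³

The claimed units kg/m³ (exponents kg: 1, m: -3) do not match the derived units kg·m²/s³ (exponents kg: 1, m: 2, s: -3), so the claim is incorrect.

Answer: No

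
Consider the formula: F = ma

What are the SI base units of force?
Units of each symbol in F = ma:
  m (mass): kg
  a (acceleration): m/s²

Multiplying the contributions: [kg] · [m/s²]
Adding exponents of each base unit: kg: 1, m: 1, s: -2
SI base units of force: kg·m/s²

Answer: kg·m/s²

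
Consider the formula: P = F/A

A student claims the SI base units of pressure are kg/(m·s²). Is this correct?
Units of each symbol in P = F/A:
  F (force): kg·m/s²
  A (area): m²  → in the denominator, contributes 1/m²

Multiplying the contributions: [kg·m/s²] · [1/m²]
Adding exponents of each base unit: kg: 1, m: -1, s: -2
SI base units of pressure: kg/(m·s²)

The claimed units kg/(m·s²) match the derived units, so the claim is correct.

Answer: Yes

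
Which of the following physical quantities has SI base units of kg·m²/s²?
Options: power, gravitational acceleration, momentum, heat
Checking the SI base units of each option:
  power (P = W/t): kg·m²/s³  ✗
  gravitational acceleration (g = GM/r²): m/s²  ✗
  momentum (p = mv): kg·m/s  ✗
  heat (Q = mcΔT): kg·m²/s²  ✓ matches

Only heat has units kg·m²/s².

Answer: heat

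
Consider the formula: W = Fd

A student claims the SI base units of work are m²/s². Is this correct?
Units of each symbol in W = Fd:
  F (force): kg·m/s²
  d (displacement): m

Multiplying the contributions: [kg·m/s²] · [m]
Adding exponents of each base unit: kg: 1, m: 2, s: -2
SI base units of work: kg·m²/s²

The claimed units m²/s² (exponents m: 2, s: -2) do not match the derived units kg·m²/s² (exponents kg: 1, m: 2, s: -2), so the claim is incorrect.

Answer: No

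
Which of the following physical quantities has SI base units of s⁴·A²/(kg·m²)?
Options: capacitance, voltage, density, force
Checking the SI base units of each option:
  capacitance (C = Q/V): s⁴·A²/(kg·m²)  ✓ matches
  voltage (V = IR): kg·m²/(s³·A)  ✗
  density (ρ = m/V): kg/m³  ✗
  force (F = ma): kg·m/s²  ✗

Only capacitance has units s⁴·A²/(kg·m²).

Answer: capacitance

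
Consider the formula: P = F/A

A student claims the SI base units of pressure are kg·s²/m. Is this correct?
Units of each symbol in P = F/A:
  F (force): kg·m/s²
  A (area): m²  → in the denominator, contributes 1/m²

Multiplying the contributions: [kg·m/s²] · [1/m²]
Adding exponents of each base unit: kg: 1, m: -1, s: -2
SI base units of pressure: kg/(m·s²)

The claimed units kg·s²/m (exponents kg: 1, m: -1, s: 2) do not match the derived units kg/(m·s²) (exponents kg: 1, m: -1, s: -2), so the claim is incorrect.

Answer: No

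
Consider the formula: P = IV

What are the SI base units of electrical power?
Units of each symbol in P = IV:
  I (current): A
  V (voltage, in volts): kg·m²/(s³·A)

Multiplying the contributions: [A] · [kg·m²/(s³·A)]
Adding exponents of each base unit: kg: 1, m: 2, s: -3
SI base units of electrical power: kg·m²/s³

Answer: kg·m²/s³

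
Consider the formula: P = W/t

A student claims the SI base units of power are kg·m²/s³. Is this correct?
Units of each symbol in P = W/t:
  W (work): kg·m²/s²
  t (time): s  → in the denominator, contributes 1/s

Multiplying the contributions: [kg·m²/s²] · [1/s]
Adding exponents of each base unit: kg: 1, m: 2, s: -3
SI base units of power: kg·m²/s³

The claimed units kg·m²/s³ match the derived units, so the claim is correct.

Answer: Yes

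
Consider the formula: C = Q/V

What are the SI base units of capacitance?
Units of each symbol in C = Q/V:
  Q (charge, in coulombs): s·A
  V (voltage, in volts): kg·m²/(s³·A)  → in the denominator, contributes s³·A/(kg·m²)

Multiplying the contributions: [s·A] · [s³·A/(kg·m²)]
Adding exponents of each base unit: kg: -1, m: -2, s: 4, A: 2
SI base units of capacitance: s⁴·A²/(kg·m²)

Answer: s⁴·A²/(kg·m²)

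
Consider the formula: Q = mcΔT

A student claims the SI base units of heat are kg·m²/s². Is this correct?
Units of each symbol in Q = mcΔT:
  m (mass): kg
  c (specific heat capacity, in J/(kg·K)): m²/(s²·K)
  ΔT (temperature change): K

Multiplying the contributions: [kg] · [m²/(s²·K)] · [K]
Adding exponents of each base unit: kg: 1, m: 2, s: -2
SI base units of heat: kg·m²/s²

The claimed units kg·m²/s² match the derived units, so the claim is correct.

Answer: Yes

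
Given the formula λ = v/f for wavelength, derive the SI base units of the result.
Units of each symbol in λ = v/f:
  v (wave speed): m/s
  f (frequency): 1/s  → in the denominator, contributes s

Multiplying the contributions: [m/s] · [s]
Adding exponents of each base unit: m: 1
SI base units of wavelength: m

Answer: m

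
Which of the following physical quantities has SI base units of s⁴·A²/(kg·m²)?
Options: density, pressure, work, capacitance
Checking the SI base units of each option:
  density (ρ = m/V): kg/m³  ✗
  pressure (P = F/A): kg/(m·s²)  ✗
  work (W = Fd): kg·m²/s²  ✗
  capacitance (C = Q/V): s⁴·A²/(kg·m²)  ✓ matches

Only capacitance has units s⁴·A²/(kg·m²).

Answer: capacitance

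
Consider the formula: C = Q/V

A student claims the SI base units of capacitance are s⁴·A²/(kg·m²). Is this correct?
Units of each symbol in C = Q/V:
  Q (charge, in coulombs): s·A
  V (voltage, in volts): kg·m²/(s³·A)  → in the denominator, contributes s³·A/(kg·m²)

Multiplying the contributions: [s·A] · [s³·A/(kg·m²)]
Adding exponents of each base unit: kg: -1, m: -2, s: 4, A: 2
SI base units of capacitance: s⁴·A²/(kg·m²)

The claimed units s⁴·A²/(kg·m²) match the derived units, so the claim is correct.

Answer: Yes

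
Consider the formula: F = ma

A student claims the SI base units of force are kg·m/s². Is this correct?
Units of each symbol in F = ma:
  m (mass): kg
  a (acceleration): m/s²

Multiplying the contributions: [kg] · [m/s²]
Adding exponents of each base unit: kg: 1, m: 1, s: -2
SI base units of force: kg·m/s²

The claimed units kg·m/s² match the derived units, so the claim is correct.

Answer: Yes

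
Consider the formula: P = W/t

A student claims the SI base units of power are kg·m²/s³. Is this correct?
Units of each symbol in P = W/t:
  W (work): kg·m²/s²
  t (time): s  → in the denominator, contributes 1/s

Multiplying the contributions: [kg·m²/s²] · [1/s]
Adding exponents of each base unit: kg: 1, m: 2, s: -3
SI base units of power: kg·m²/s³

The claimed units kg·m²/s³ match the derived units, so the claim is correct.

Answer: Yes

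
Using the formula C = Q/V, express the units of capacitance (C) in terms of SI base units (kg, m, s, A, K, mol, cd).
Units of each symbol in C = Q/V:
  Q (charge, in coulombs): s·A
  V (voltage, in volts): kg·m²/(s³·A)  → in the denominator, contributes s³·A/(kg·m²)

Multiplying the contributions: [s·A] · [s³·A/(kg·m²)]
Adding exponents of each base unit: kg: -1, m: -2, s: 4, A: 2
SI base units of capacitance: s⁴·A²/(kg·m²)

Answer: s⁴·A²/(kg·m²)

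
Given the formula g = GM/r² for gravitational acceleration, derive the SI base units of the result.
Units of each symbol in g = GM/r²:
  G (gravitational constant): m³/(kg·s²)
  M (mass): kg
  r (distance): m  → to the power 2 in the denominator, contributes 1/m²

Multiplying the contributions: [m³/(kg·s²)] · [kg] · [1/m²]
Adding exponents of each base unit: m: 1, s: -2
SI base units of gravitational acceleration: m/s²

Answer: m/s²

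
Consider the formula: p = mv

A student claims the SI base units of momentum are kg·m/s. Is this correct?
Units of each symbol in p = mv:
  m (mass): kg
  v (velocity): m/s

Multiplying the contributions: [kg] · [m/s]
Adding exponents of each base unit: kg: 1, m: 1, s: -1
SI base units of momentum: kg·m/s

The claimed units kg·m/s match the derived units, so the claim is correct.

Answer: Yes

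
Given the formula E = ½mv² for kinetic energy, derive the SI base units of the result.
Units of each symbol in E = ½mv²:
  m (mass): kg
  v (speed): m/s  → to the power 2, contributes m²/s²
  The factor ½ is dimensionless.

Multiplying the contributions: [kg] · [m²/s²]
Adding exponents of each base unit: kg: 1, m: 2, s: -2
SI base units of kinetic energy: kg·m²/s²

Answer: kg·m²/s²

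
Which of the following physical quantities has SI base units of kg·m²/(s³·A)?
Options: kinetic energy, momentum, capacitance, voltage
Checking the SI base units of each option:
  kinetic energy (E = ½mv²): kg·m²/s²  ✗
  momentum (p = mv): kg·m/s  ✗
  capacitance (C = Q/V): s⁴·A²/(kg·m²)  ✗
  voltage (V = IR): kg·m²/(s³·A)  ✓ matches

Only voltage has units kg·m²/(s³·A).

Answer: voltage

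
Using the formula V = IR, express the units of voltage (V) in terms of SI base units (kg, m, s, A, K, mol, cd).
Units of each symbol in V = IR:
  I (current): A
  R (resistance, in ohms): kg·m²/(s³·A²)

Multiplying the contributions: [A] · [kg·m²/(s³·A²)]
Adding exponents of each base unit: kg: 1, m: 2, s: -3, A: -1
SI base units of voltage: kg·m²/(s³·A)

Answer: kg·m²/(s³·A)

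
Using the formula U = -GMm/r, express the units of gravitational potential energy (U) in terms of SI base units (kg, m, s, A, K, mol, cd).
Units of each symbol in U = -GMm/r:
  G (gravitational constant): m³/(kg·s²)
  M (mass): kg
  m (mass): kg
  r (distance): m  → in the denominator, contributes 1/m
  The minus sign does not affect the units.

Multiplying the contributions: [m³/(kg·s²)] · [kg] · [kg] · [1/m]
Adding exponents of each base unit: kg: 1, m: 2, s: -2
SI base units of gravitational potential energy: kg·m²/s²

Answer: kg·m²/s²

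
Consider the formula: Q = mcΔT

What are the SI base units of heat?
Units of each symbol in Q = mcΔT:
  m (mass): kg
  c (specific heat capacity, in J/(kg·K)): m²/(s²·K)
  ΔT (temperature change): K

Multiplying the contributions: [kg] · [m²/(s²·K)] · [K]
Adding exponents of each base unit: kg: 1, m: 2, s: -2
SI base units of heat: kg·m²/s²

Answer: kg·m²/s²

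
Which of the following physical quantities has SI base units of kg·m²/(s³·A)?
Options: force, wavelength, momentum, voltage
Checking the SI base units of each option:
  force (F = ma): kg·m/s²  ✗
  wavelength (λ = v/f): m  ✗
  momentum (p = mv): kg·m/s  ✗
  voltage (V = IR): kg·m²/(s³·A)  ✓ matches

Only voltage has units kg·m²/(s³·A).

Answer: voltage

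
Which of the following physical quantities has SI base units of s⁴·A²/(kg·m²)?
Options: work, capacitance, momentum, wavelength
Checking the SI base units of each option:
  work (W = Fd): kg·m²/s²  ✗
  capacitance (C = Q/V): s⁴·A²/(kg·m²)  ✓ matches
  momentum (p = mv): kg·m/s  ✗
  wavelength (λ = v/f): m  ✗

Only capacitance has units s⁴·A²/(kg·m²).

Answer: capacitance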